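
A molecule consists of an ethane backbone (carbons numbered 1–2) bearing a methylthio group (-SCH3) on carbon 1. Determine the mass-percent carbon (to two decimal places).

Atom tally by fragment:
  CH3SCH2 → C:2 H:5 S:1
  CH3 → C:1 H:3
Element totals:
  C: 3
  H: 8
  S: 1
Molecular formula: C3H8S.
Molar mass = 76.157 g/mol.
Mass from C: 3 × 12.011 = 36.033 g/mol.
%C = 36.033 / 76.157 × 100 = 47.31%.

47.31%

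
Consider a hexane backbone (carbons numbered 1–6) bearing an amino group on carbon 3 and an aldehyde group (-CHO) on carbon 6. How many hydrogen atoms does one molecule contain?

15

Atom tally by fragment:
  CH3 → C:1 H:3
  CH2 → C:1 H:2
  CH(NH2) → C:1 H:3 N:1
  CH2 → C:1 H:2
  CH2 → C:1 H:2
  CH2CHO → C:2 H:3 O:1
Element totals:
  C: 7
  H: 15
  N: 1
  O: 1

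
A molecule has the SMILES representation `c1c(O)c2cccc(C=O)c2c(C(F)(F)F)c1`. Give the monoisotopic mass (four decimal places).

240.0398

Atom tally by fragment:
  naphthalene ring system core → C:10 H:8
  (− 3 ring H displaced by substituents)
  + OH → O:1 H:1
  + CHO → C:1 H:1 O:1
  + CF3 → C:1 F:3
Element totals:
  C: 12
  H: 7
  F: 3
  O: 2
Molecular formula: C12H7F3O2.
  M = 12(12.0) + 7(1.007825) + 3(18.998403) + 2(15.994915)
    = 144.000000 + 7.054775 + 56.995209 + 31.989830 = 240.039814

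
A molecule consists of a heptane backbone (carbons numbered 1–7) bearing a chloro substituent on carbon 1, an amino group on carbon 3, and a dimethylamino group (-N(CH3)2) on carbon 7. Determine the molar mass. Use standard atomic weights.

192.73 g/mol

Atom tally by fragment:
  ClCH2 → C:1 H:2 Cl:1
  CH2 → C:1 H:2
  CH(NH2) → C:1 H:3 N:1
  CH2 → C:1 H:2
  CH2 → C:1 H:2
  CH2 → C:1 H:2
  CH2N(CH3)2 → C:3 H:8 N:1
Element totals:
  C: 9
  H: 21
  Cl: 1
  N: 2
Molecular formula: C9H21ClN2.
  M = 9(12.011) + 21(1.008) + 35.45 + 2(14.007)
    = 108.099 + 21.168 + 35.450 + 28.014 = 192.731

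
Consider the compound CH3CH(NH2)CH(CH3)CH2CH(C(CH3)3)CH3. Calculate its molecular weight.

171.33 g/mol

Atom tally by fragment:
  CH3 → C:1 H:3
  CH(NH2) → C:1 H:3 N:1
  CH(CH3) → C:2 H:4
  CH2 → C:1 H:2
  CH(C(CH3)3) → C:5 H:10
  CH3 → C:1 H:3
Element totals:
  C: 11
  H: 25
  N: 1
Molecular formula: C11H25N.
  M = 11(12.011) + 25(1.008) + 14.007
    = 132.121 + 25.200 + 14.007 = 171.328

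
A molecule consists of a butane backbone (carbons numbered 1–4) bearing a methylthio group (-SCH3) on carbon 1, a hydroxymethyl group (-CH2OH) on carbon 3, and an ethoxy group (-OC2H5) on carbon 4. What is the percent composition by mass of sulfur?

17.98%

Atom tally by fragment:
  CH3SCH2 → C:2 H:5 S:1
  CH2 → C:1 H:2
  CH(CH2OH) → C:2 H:4 O:1
  CH2OC2H5 → C:3 H:7 O:1
Element totals:
  C: 8
  H: 18
  O: 2
  S: 1
Molecular formula: C8H18O2S.
Molar mass = 178.290 g/mol.
Mass from S: 1 × 32.06 = 32.060 g/mol.
%S = 32.060 / 178.290 × 100 = 17.98%.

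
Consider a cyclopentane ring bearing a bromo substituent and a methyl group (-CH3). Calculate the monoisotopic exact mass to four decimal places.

162.0044

Atom tally by fragment:
  cyclopentane ring core → C:5 H:10
  (− 2 ring H displaced by substituents)
  + Br → Br:1
  + CH3 → C:1 H:3
Element totals:
  C: 6
  H: 11
  Br: 1
Molecular formula: C6H11Br.
  M = 6(12.0) + 11(1.007825) + 78.918338
    = 72.000000 + 11.086075 + 78.918338 = 162.004413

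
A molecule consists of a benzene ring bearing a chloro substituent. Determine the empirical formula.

C6H5Cl

Atom tally by fragment:
  benzene ring core → C:6 H:6
  (− 1 ring H displaced by substituents)
  + Cl → Cl:1
Element totals:
  C: 6
  H: 5
  Cl: 1
Molecular formula: C6H5Cl.
gcd of subscripts (6, 1, 5) = 1, so the empirical formula equals the molecular formula.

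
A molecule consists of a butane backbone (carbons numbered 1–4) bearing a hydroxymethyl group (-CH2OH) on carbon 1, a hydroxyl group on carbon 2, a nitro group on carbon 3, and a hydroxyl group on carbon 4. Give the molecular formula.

C5H11NO5

Atom tally by fragment:
  HOCH2CH2 → C:2 H:5 O:1
  CH(OH) → C:1 H:2 O:1
  CH(NO2) → C:1 H:1 N:1 O:2
  CH2OH → C:1 H:3 O:1
Element totals:
  C: 5
  H: 11
  N: 1
  O: 5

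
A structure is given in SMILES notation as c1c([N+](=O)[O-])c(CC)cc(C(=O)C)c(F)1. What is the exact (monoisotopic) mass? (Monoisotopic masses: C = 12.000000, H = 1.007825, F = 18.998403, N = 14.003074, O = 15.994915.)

Atom tally by fragment:
  benzene ring core → C:6 H:6
  (− 4 ring H displaced by substituents)
  + NO2 → N:1 O:2
  + C2H5 → C:2 H:5
  + COCH3 → C:2 H:3 O:1
  + F → F:1
Element totals:
  C: 10
  H: 10
  F: 1
  N: 1
  O: 3
Molecular formula: C10H10FNO3.
  M = 10(12.0) + 10(1.007825) + 18.998403 + 14.003074 + 3(15.994915)
    = 120.000000 + 10.078250 + 18.998403 + 14.003074 + 47.984745 = 211.064472

211.0645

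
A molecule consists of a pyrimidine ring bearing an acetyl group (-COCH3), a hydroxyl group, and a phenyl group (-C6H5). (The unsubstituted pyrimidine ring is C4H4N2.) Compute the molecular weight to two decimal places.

Atom tally by fragment:
  pyrimidine ring core → C:4 H:4 N:2
  (− 3 ring H displaced by substituents)
  + COCH3 → C:2 H:3 O:1
  + OH → O:1 H:1
  + C6H5 → C:6 H:5
Element totals:
  C: 12
  H: 10
  N: 2
  O: 2
Molecular formula: C12H10N2O2.
  M = 12(12.011) + 10(1.008) + 2(14.007) + 2(15.999)
    = 144.132 + 10.080 + 28.014 + 31.998 = 214.224

214.22 g/mol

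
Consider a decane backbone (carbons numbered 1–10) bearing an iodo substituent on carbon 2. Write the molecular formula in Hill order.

C10H21I

Atom tally by fragment:
  CH3 → C:1 H:3
  CH(I) → C:1 H:1 I:1
  CH2 → C:1 H:2
  CH2 → C:1 H:2
  CH2 → C:1 H:2
  CH2 → C:1 H:2
  CH2 → C:1 H:2
  CH2 → C:1 H:2
  CH2 → C:1 H:2
  CH3 → C:1 H:3
Element totals:
  C: 10
  H: 21
  I: 1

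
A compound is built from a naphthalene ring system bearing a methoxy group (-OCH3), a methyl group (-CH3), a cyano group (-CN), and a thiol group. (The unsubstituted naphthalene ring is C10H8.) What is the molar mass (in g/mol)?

Atom tally by fragment:
  naphthalene ring system core → C:10 H:8
  (− 4 ring H displaced by substituents)
  + OCH3 → C:1 H:3 O:1
  + CH3 → C:1 H:3
  + CN → C:1 N:1
  + SH → S:1 H:1
Element totals:
  C: 13
  H: 11
  N: 1
  O: 1
  S: 1
Molecular formula: C13H11NOS.
  M = 13(12.011) + 11(1.008) + 14.007 + 15.999 + 32.06
    = 156.143 + 11.088 + 14.007 + 15.999 + 32.060 = 229.297

229.30 g/mol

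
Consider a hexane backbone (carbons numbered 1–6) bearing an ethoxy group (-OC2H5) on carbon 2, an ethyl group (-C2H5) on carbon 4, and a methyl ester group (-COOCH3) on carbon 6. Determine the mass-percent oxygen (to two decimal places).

22.19%

Atom tally by fragment:
  CH3 → C:1 H:3
  CH(OC2H5) → C:3 H:6 O:1
  CH2 → C:1 H:2
  CH(C2H5) → C:3 H:6
  CH2 → C:1 H:2
  CH2COOCH3 → C:3 H:5 O:2
Element totals:
  C: 12
  H: 24
  O: 3
Molecular formula: C12H24O3.
Molar mass = 216.321 g/mol.
Mass from O: 3 × 15.999 = 47.997 g/mol.
%O = 47.997 / 216.321 × 100 = 22.19%.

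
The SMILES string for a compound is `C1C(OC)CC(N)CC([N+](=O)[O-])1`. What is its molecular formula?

C7H14N2O3

Atom tally by fragment:
  cyclohexane ring core → C:6 H:12
  (− 3 ring H displaced by substituents)
  + OCH3 → C:1 H:3 O:1
  + NH2 → N:1 H:2
  + NO2 → N:1 O:2
Element totals:
  C: 7
  H: 14
  N: 2
  O: 3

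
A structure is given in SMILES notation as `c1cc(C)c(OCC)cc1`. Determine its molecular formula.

Atom tally by fragment:
  benzene ring core → C:6 H:6
  (− 2 ring H displaced by substituents)
  + CH3 → C:1 H:3
  + OC2H5 → C:2 H:5 O:1
Element totals:
  C: 9
  H: 12
  O: 1

C9H12O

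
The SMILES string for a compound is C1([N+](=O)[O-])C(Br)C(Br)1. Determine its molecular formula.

Atom tally by fragment:
  cyclopropane ring core → C:3 H:6
  (− 3 ring H displaced by substituents)
  + NO2 → N:1 O:2
  + Br → Br:1
  + Br → Br:1
Element totals:
  C: 3
  H: 3
  Br: 2
  N: 1
  O: 2

C3H3Br2NO2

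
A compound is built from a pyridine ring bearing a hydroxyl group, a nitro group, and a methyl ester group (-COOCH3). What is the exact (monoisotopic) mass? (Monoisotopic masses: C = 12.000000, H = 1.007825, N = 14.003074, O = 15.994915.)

Atom tally by fragment:
  pyridine ring core → C:5 H:5 N:1
  (− 3 ring H displaced by substituents)
  + OH → O:1 H:1
  + NO2 → N:1 O:2
  + COOCH3 → C:2 H:3 O:2
Element totals:
  C: 7
  H: 6
  N: 2
  O: 5
Molecular formula: C7H6N2O5.
  M = 7(12.0) + 6(1.007825) + 2(14.003074) + 5(15.994915)
    = 84.000000 + 6.046950 + 28.006148 + 79.974575 = 198.027673

198.0277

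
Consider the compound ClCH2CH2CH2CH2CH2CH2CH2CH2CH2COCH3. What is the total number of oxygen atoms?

Element totals:
  C: 11
  H: 21
  Cl: 1
  O: 1

1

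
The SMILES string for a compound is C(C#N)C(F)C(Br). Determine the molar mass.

Atom tally by fragment:
  NCCH2 → C:2 H:2 N:1
  CH(F) → C:1 H:1 F:1
  CH2Br → C:1 H:2 Br:1
Element totals:
  C: 4
  H: 5
  Br: 1
  F: 1
  N: 1
Molecular formula: C4H5BrFN.
  M = 4(12.011) + 5(1.008) + 79.904 + 18.998 + 14.007
    = 48.044 + 5.040 + 79.904 + 18.998 + 14.007 = 165.993

165.99 g/mol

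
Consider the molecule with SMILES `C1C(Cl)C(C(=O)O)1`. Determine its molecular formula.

Atom tally by fragment:
  cyclopropane ring core → C:3 H:6
  (− 2 ring H displaced by substituents)
  + Cl → Cl:1
  + COOH → C:1 H:1 O:2
Element totals:
  C: 4
  H: 5
  Cl: 1
  O: 2

C4H5ClO2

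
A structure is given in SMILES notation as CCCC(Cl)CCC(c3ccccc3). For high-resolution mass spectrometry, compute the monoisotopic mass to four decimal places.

Atom tally by fragment:
  CH3 → C:1 H:3
  CH2 → C:1 H:2
  CH2 → C:1 H:2
  CH(Cl) → C:1 H:1 Cl:1
  CH2 → C:1 H:2
  CH2 → C:1 H:2
  CH2C6H5 → C:7 H:7
Element totals:
  C: 13
  H: 19
  Cl: 1
Molecular formula: C13H19Cl.
  M = 13(12.0) + 19(1.007825) + 34.968853
    = 156.000000 + 19.148675 + 34.968853 = 210.117528

210.1175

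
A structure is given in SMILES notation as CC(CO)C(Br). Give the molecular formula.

Atom tally by fragment:
  CH3 → C:1 H:3
  CH(CH2OH) → C:2 H:4 O:1
  CH2Br → C:1 H:2 Br:1
Element totals:
  C: 4
  H: 9
  Br: 1
  O: 1

C4H9BrO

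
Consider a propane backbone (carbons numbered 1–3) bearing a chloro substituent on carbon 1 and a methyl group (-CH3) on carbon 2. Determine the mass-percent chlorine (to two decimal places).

Atom tally by fragment:
  ClCH2 → C:1 H:2 Cl:1
  CH(CH3) → C:2 H:4
  CH3 → C:1 H:3
Element totals:
  C: 4
  H: 9
  Cl: 1
Molecular formula: C4H9Cl.
Molar mass = 92.566 g/mol.
Mass from Cl: 1 × 35.45 = 35.450 g/mol.
%Cl = 35.450 / 92.566 × 100 = 38.30%.

38.30%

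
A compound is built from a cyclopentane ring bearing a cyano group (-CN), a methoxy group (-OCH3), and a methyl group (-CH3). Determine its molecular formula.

C8H13NO

Atom tally by fragment:
  cyclopentane ring core → C:5 H:10
  (− 3 ring H displaced by substituents)
  + CN → C:1 N:1
  + OCH3 → C:1 H:3 O:1
  + CH3 → C:1 H:3
Element totals:
  C: 8
  H: 13
  N: 1
  O: 1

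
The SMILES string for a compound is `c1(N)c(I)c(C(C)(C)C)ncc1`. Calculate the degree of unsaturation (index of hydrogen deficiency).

Atom tally by fragment:
  pyridine ring core → C:5 H:5 N:1
  (− 3 ring H displaced by substituents)
  + NH2 → N:1 H:2
  + I → I:1
  + C(CH3)3 → C:4 H:9
Element totals:
  C: 9
  H: 13
  I: 1
  N: 2
Molecular formula: C9H13IN2.
DoU = (2C + 2 + N − H − X) / 2 = (2·9 + 2 + 2 − 13 − 1) / 2 = 4.

4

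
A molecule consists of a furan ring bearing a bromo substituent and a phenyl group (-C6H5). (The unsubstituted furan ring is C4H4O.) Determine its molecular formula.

Atom tally by fragment:
  furan ring core → C:4 H:4 O:1
  (− 2 ring H displaced by substituents)
  + Br → Br:1
  + C6H5 → C:6 H:5
Element totals:
  C: 10
  H: 7
  Br: 1
  O: 1

C10H7BrO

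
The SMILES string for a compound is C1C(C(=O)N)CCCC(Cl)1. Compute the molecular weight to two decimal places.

Atom tally by fragment:
  cyclohexane ring core → C:6 H:12
  (− 2 ring H displaced by substituents)
  + CONH2 → C:1 H:2 O:1 N:1
  + Cl → Cl:1
Element totals:
  C: 7
  H: 12
  Cl: 1
  N: 1
  O: 1
Molecular formula: C7H12ClNO.
  M = 7(12.011) + 12(1.008) + 35.45 + 14.007 + 15.999
    = 84.077 + 12.096 + 35.450 + 14.007 + 15.999 = 161.629

161.63 g/mol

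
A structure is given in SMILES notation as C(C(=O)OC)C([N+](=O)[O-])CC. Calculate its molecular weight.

Atom tally by fragment:
  CH3OOCCH2 → C:3 H:5 O:2
  CH(NO2) → C:1 H:1 N:1 O:2
  CH2 → C:1 H:2
  CH3 → C:1 H:3
Element totals:
  C: 6
  H: 11
  N: 1
  O: 4
Molecular formula: C6H11NO4.
  M = 6(12.011) + 11(1.008) + 14.007 + 4(15.999)
    = 72.066 + 11.088 + 14.007 + 63.996 = 161.157

161.16 g/mol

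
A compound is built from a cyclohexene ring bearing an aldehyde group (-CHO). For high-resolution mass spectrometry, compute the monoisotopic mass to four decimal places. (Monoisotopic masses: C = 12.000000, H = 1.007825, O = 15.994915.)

110.0732

Atom tally by fragment:
  cyclohexene ring core → C:6 H:10
  (− 1 ring H displaced by substituents)
  + CHO → C:1 H:1 O:1
Element totals:
  C: 7
  H: 10
  O: 1
Molecular formula: C7H10O.
  M = 7(12.0) + 10(1.007825) + 15.994915
    = 84.000000 + 10.078250 + 15.994915 = 110.073165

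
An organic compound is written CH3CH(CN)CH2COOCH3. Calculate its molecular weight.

Atom tally by fragment:
  CH3 → C:1 H:3
  CH(CN) → C:2 H:1 N:1
  CH2COOCH3 → C:3 H:5 O:2
Element totals:
  C: 6
  H: 9
  N: 1
  O: 2
Molecular formula: C6H9NO2.
  M = 6(12.011) + 9(1.008) + 14.007 + 2(15.999)
    = 72.066 + 9.072 + 14.007 + 31.998 = 127.143

127.14 g/mol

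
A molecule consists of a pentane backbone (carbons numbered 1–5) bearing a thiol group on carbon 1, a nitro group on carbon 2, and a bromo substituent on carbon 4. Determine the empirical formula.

Atom tally by fragment:
  HSCH2 → C:1 H:3 S:1
  CH(NO2) → C:1 H:1 N:1 O:2
  CH2 → C:1 H:2
  CH(Br) → C:1 H:1 Br:1
  CH3 → C:1 H:3
Element totals:
  C: 5
  H: 10
  Br: 1
  N: 1
  O: 2
  S: 1
Molecular formula: C5H10BrNO2S.
gcd of subscripts (1, 5, 10, 1, 2, 1) = 1, so the empirical formula equals the molecular formula.

C5H10BrNO2S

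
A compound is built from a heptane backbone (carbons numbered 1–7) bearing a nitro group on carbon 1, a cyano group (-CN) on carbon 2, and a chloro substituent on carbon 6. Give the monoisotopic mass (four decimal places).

Atom tally by fragment:
  O2NCH2 → C:1 H:2 N:1 O:2
  CH(CN) → C:2 H:1 N:1
  CH2 → C:1 H:2
  CH2 → C:1 H:2
  CH2 → C:1 H:2
  CH(Cl) → C:1 H:1 Cl:1
  CH3 → C:1 H:3
Element totals:
  C: 8
  H: 13
  Cl: 1
  N: 2
  O: 2
Molecular formula: C8H13ClN2O2.
  M = 8(12.0) + 13(1.007825) + 34.968853 + 2(14.003074) + 2(15.994915)
    = 96.000000 + 13.101725 + 34.968853 + 28.006148 + 31.989830 = 204.066556

204.0666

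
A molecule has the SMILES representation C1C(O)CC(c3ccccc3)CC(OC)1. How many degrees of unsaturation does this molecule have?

Atom tally by fragment:
  cyclohexane ring core → C:6 H:12
  (− 3 ring H displaced by substituents)
  + OH → O:1 H:1
  + C6H5 → C:6 H:5
  + OCH3 → C:1 H:3 O:1
Element totals:
  C: 13
  H: 18
  O: 2
Molecular formula: C13H18O2.
DoU = (2C + 2 + N − H − X) / 2 = (2·13 + 2 + 0 − 18 − 0) / 2 = 5.

5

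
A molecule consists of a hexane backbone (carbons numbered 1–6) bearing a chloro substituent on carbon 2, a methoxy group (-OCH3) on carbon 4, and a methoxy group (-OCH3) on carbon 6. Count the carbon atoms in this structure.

8

Atom tally by fragment:
  CH3 → C:1 H:3
  CH(Cl) → C:1 H:1 Cl:1
  CH2 → C:1 H:2
  CH(OCH3) → C:2 H:4 O:1
  CH2 → C:1 H:2
  CH2OCH3 → C:2 H:5 O:1
Element totals:
  C: 8
  H: 17
  Cl: 1
  O: 2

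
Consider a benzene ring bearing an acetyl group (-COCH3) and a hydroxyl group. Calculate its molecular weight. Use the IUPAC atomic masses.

136.15 g/mol

Atom tally by fragment:
  benzene ring core → C:6 H:6
  (− 2 ring H displaced by substituents)
  + COCH3 → C:2 H:3 O:1
  + OH → O:1 H:1
Element totals:
  C: 8
  H: 8
  O: 2
Molecular formula: C8H8O2.
  M = 8(12.011) + 8(1.008) + 2(15.999)
    = 96.088 + 8.064 + 31.998 = 136.150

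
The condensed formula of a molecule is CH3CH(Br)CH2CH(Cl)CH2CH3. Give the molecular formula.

C6H12BrCl

Element totals:
  C: 6
  H: 12
  Br: 1
  Cl: 1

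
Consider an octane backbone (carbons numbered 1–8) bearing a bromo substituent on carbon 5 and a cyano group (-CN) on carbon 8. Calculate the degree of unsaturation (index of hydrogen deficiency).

Atom tally by fragment:
  CH3 → C:1 H:3
  CH2 → C:1 H:2
  CH2 → C:1 H:2
  CH2 → C:1 H:2
  CH(Br) → C:1 H:1 Br:1
  CH2 → C:1 H:2
  CH2 → C:1 H:2
  CH2CN → C:2 H:2 N:1
Element totals:
  C: 9
  H: 16
  Br: 1
  N: 1
Molecular formula: C9H16BrN.
DoU = (2C + 2 + N − H − X) / 2 = (2·9 + 2 + 1 − 16 − 1) / 2 = 2.

2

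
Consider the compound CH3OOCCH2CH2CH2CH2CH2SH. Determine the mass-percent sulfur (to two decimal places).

19.76%

Atom tally by fragment:
  CH3OOCCH2 → C:3 H:5 O:2
  CH2 → C:1 H:2
  CH2 → C:1 H:2
  CH2 → C:1 H:2
  CH2SH → C:1 H:3 S:1
Element totals:
  C: 7
  H: 14
  O: 2
  S: 1
Molecular formula: C7H14O2S.
Molar mass = 162.247 g/mol.
Mass from S: 1 × 32.06 = 32.060 g/mol.
%S = 32.060 / 162.247 × 100 = 19.76%.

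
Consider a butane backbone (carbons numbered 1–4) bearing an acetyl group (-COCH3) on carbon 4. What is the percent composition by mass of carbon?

Atom tally by fragment:
  CH3 → C:1 H:3
  CH2 → C:1 H:2
  CH2 → C:1 H:2
  CH2COCH3 → C:3 H:5 O:1
Element totals:
  C: 6
  H: 12
  O: 1
Molecular formula: C6H12O.
Molar mass = 100.161 g/mol.
Mass from C: 6 × 12.011 = 72.066 g/mol.
%C = 72.066 / 100.161 × 100 = 71.95%.

71.95%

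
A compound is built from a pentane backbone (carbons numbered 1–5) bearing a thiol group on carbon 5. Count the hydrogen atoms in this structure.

12

Atom tally by fragment:
  CH3 → C:1 H:3
  CH2 → C:1 H:2
  CH2 → C:1 H:2
  CH2 → C:1 H:2
  CH2SH → C:1 H:3 S:1
Element totals:
  C: 5
  H: 12
  S: 1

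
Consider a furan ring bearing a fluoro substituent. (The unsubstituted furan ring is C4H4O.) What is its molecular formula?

C4H3FO

Atom tally by fragment:
  furan ring core → C:4 H:4 O:1
  (− 1 ring H displaced by substituents)
  + F → F:1
Element totals:
  C: 4
  H: 3
  F: 1
  O: 1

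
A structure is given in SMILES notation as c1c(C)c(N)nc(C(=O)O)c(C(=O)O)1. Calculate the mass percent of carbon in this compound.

Atom tally by fragment:
  pyridine ring core → C:5 H:5 N:1
  (− 4 ring H displaced by substituents)
  + CH3 → C:1 H:3
  + NH2 → N:1 H:2
  + COOH → C:1 H:1 O:2
  + COOH → C:1 H:1 O:2
Element totals:
  C: 8
  H: 8
  N: 2
  O: 4
Molecular formula: C8H8N2O4.
Molar mass = 196.162 g/mol.
Mass from C: 8 × 12.011 = 96.088 g/mol.
%C = 96.088 / 196.162 × 100 = 48.98%.

48.98%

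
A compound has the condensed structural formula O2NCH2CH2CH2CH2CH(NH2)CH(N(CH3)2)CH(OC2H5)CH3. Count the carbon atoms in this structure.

12

Element totals:
  C: 12
  H: 27
  N: 3
  O: 3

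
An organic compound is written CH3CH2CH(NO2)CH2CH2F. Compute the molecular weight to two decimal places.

Atom tally by fragment:
  CH3 → C:1 H:3
  CH2 → C:1 H:2
  CH(NO2) → C:1 H:1 N:1 O:2
  CH2 → C:1 H:2
  CH2F → C:1 H:2 F:1
Element totals:
  C: 5
  H: 10
  F: 1
  N: 1
  O: 2
Molecular formula: C5H10FNO2.
  M = 5(12.011) + 10(1.008) + 18.998 + 14.007 + 2(15.999)
    = 60.055 + 10.080 + 18.998 + 14.007 + 31.998 = 135.138

135.14 g/mol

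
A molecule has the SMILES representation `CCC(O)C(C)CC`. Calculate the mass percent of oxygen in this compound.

Atom tally by fragment:
  CH3 → C:1 H:3
  CH2 → C:1 H:2
  CH(OH) → C:1 H:2 O:1
  CH(CH3) → C:2 H:4
  CH2 → C:1 H:2
  CH3 → C:1 H:3
Element totals:
  C: 7
  H: 16
  O: 1
Molecular formula: C7H16O.
Molar mass = 116.204 g/mol.
Mass from O: 1 × 15.999 = 15.999 g/mol.
%O = 15.999 / 116.204 × 100 = 13.77%.

13.77%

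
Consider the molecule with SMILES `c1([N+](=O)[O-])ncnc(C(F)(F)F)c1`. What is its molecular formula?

C5H2F3N3O2

Atom tally by fragment:
  pyrimidine ring core → C:4 H:4 N:2
  (− 2 ring H displaced by substituents)
  + NO2 → N:1 O:2
  + CF3 → C:1 F:3
Element totals:
  C: 5
  H: 2
  F: 3
  N: 3
  O: 2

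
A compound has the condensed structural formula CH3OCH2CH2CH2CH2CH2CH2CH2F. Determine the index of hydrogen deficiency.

Atom tally by fragment:
  CH3OCH2 → C:2 H:5 O:1
  CH2 → C:1 H:2
  CH2 → C:1 H:2
  CH2 → C:1 H:2
  CH2 → C:1 H:2
  CH2 → C:1 H:2
  CH2F → C:1 H:2 F:1
Element totals:
  C: 8
  H: 17
  F: 1
  O: 1
Molecular formula: C8H17FO.
DoU = (2C + 2 + N − H − X) / 2 = (2·8 + 2 + 0 − 17 − 1) / 2 = 0.

0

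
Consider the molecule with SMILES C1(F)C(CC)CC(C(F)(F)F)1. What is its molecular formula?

C7H10F4

Atom tally by fragment:
  cyclobutane ring core → C:4 H:8
  (− 3 ring H displaced by substituents)
  + F → F:1
  + C2H5 → C:2 H:5
  + CF3 → C:1 F:3
Element totals:
  C: 7
  H: 10
  F: 4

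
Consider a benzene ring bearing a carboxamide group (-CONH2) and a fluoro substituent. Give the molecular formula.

Atom tally by fragment:
  benzene ring core → C:6 H:6
  (− 2 ring H displaced by substituents)
  + CONH2 → C:1 H:2 O:1 N:1
  + F → F:1
Element totals:
  C: 7
  H: 6
  F: 1
  N: 1
  O: 1

C7H6FNO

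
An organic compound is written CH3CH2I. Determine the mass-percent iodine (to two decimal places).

Element totals:
  C: 2
  H: 5
  I: 1
Molecular formula: C2H5I.
Molar mass = 155.966 g/mol.
Mass from I: 1 × 126.904 = 126.904 g/mol.
%I = 126.904 / 155.966 × 100 = 81.37%.

81.37%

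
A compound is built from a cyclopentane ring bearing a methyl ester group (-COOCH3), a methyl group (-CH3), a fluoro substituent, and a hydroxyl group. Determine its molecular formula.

Atom tally by fragment:
  cyclopentane ring core → C:5 H:10
  (− 4 ring H displaced by substituents)
  + COOCH3 → C:2 H:3 O:2
  + CH3 → C:1 H:3
  + F → F:1
  + OH → O:1 H:1
Element totals:
  C: 8
  H: 13
  F: 1
  O: 3

C8H13FO3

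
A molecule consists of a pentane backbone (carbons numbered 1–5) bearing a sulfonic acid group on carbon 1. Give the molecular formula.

Atom tally by fragment:
  HO3SCH2 → C:1 H:3 S:1 O:3
  CH2 → C:1 H:2
  CH2 → C:1 H:2
  CH2 → C:1 H:2
  CH3 → C:1 H:3
Element totals:
  C: 5
  H: 12
  O: 3
  S: 1

C5H12O3S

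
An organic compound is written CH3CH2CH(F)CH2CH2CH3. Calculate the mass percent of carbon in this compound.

69.18%

Atom tally by fragment:
  CH3 → C:1 H:3
  CH2 → C:1 H:2
  CH(F) → C:1 H:1 F:1
  CH2 → C:1 H:2
  CH2 → C:1 H:2
  CH3 → C:1 H:3
Element totals:
  C: 6
  H: 13
  F: 1
Molecular formula: C6H13F.
Molar mass = 104.168 g/mol.
Mass from C: 6 × 12.011 = 72.066 g/mol.
%C = 72.066 / 104.168 × 100 = 69.18%.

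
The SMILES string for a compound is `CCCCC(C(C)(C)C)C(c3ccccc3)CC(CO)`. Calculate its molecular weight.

Atom tally by fragment:
  CH3 → C:1 H:3
  CH2 → C:1 H:2
  CH2 → C:1 H:2
  CH2 → C:1 H:2
  CH(C(CH3)3) → C:5 H:10
  CH(C6H5) → C:7 H:6
  CH2 → C:1 H:2
  CH2CH2OH → C:2 H:5 O:1
Element totals:
  C: 19
  H: 32
  O: 1
Molecular formula: C19H32O.
  M = 19(12.011) + 32(1.008) + 15.999
    = 228.209 + 32.256 + 15.999 = 276.464

276.46 g/mol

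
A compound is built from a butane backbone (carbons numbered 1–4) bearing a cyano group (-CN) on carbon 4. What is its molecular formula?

C5H9N

Atom tally by fragment:
  CH3 → C:1 H:3
  CH2 → C:1 H:2
  CH2 → C:1 H:2
  CH2CN → C:2 H:2 N:1
Element totals:
  C: 5
  H: 9
  N: 1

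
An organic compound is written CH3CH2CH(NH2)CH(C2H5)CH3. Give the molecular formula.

Atom tally by fragment:
  CH3 → C:1 H:3
  CH2 → C:1 H:2
  CH(NH2) → C:1 H:3 N:1
  CH(C2H5) → C:3 H:6
  CH3 → C:1 H:3
Element totals:
  C: 7
  H: 17
  N: 1

C7H17N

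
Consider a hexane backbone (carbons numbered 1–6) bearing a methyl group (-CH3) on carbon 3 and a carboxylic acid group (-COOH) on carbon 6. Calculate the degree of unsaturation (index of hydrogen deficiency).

1

Atom tally by fragment:
  CH3 → C:1 H:3
  CH2 → C:1 H:2
  CH(CH3) → C:2 H:4
  CH2 → C:1 H:2
  CH2 → C:1 H:2
  CH2COOH → C:2 H:3 O:2
Element totals:
  C: 8
  H: 16
  O: 2
Molecular formula: C8H16O2.
DoU = (2C + 2 + N − H − X) / 2 = (2·8 + 2 + 0 − 16 − 0) / 2 = 1.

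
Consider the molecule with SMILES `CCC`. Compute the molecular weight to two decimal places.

Atom tally by fragment:
  CH3 → C:1 H:3
  CH2 → C:1 H:2
  CH3 → C:1 H:3
Element totals:
  C: 3
  H: 8
Molecular formula: C3H8.
  M = 3(12.011) + 8(1.008)
    = 36.033 + 8.064 = 44.097

44.10 g/mol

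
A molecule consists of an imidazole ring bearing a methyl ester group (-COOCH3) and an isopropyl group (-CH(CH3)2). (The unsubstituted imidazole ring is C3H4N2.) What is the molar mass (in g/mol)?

Atom tally by fragment:
  imidazole ring core → C:3 H:4 N:2
  (− 2 ring H displaced by substituents)
  + COOCH3 → C:2 H:3 O:2
  + CH(CH3)2 → C:3 H:7
Element totals:
  C: 8
  H: 12
  N: 2
  O: 2
Molecular formula: C8H12N2O2.
  M = 8(12.011) + 12(1.008) + 2(14.007) + 2(15.999)
    = 96.088 + 12.096 + 28.014 + 31.998 = 168.196

168.20 g/mol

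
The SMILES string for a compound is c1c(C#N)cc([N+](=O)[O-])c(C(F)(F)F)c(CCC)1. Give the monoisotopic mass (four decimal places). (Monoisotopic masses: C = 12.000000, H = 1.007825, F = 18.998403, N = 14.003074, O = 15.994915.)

258.0616

Atom tally by fragment:
  benzene ring core → C:6 H:6
  (− 4 ring H displaced by substituents)
  + CN → C:1 N:1
  + NO2 → N:1 O:2
  + CF3 → C:1 F:3
  + CH2CH2CH3 → C:3 H:7
Element totals:
  C: 11
  H: 9
  F: 3
  N: 2
  O: 2
Molecular formula: C11H9F3N2O2.
  M = 11(12.0) + 9(1.007825) + 3(18.998403) + 2(14.003074) + 2(15.994915)
    = 132.000000 + 9.070425 + 56.995209 + 28.006148 + 31.989830 = 258.061612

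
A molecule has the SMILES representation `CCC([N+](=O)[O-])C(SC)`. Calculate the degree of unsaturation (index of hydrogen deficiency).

1

Atom tally by fragment:
  CH3 → C:1 H:3
  CH2 → C:1 H:2
  CH(NO2) → C:1 H:1 N:1 O:2
  CH2SCH3 → C:2 H:5 S:1
Element totals:
  C: 5
  H: 11
  N: 1
  O: 2
  S: 1
Molecular formula: C5H11NO2S.
DoU = (2C + 2 + N − H − X) / 2 = (2·5 + 2 + 1 − 11 − 0) / 2 = 1.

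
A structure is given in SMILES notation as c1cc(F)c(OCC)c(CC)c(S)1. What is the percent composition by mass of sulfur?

Atom tally by fragment:
  benzene ring core → C:6 H:6
  (− 4 ring H displaced by substituents)
  + F → F:1
  + OC2H5 → C:2 H:5 O:1
  + C2H5 → C:2 H:5
  + SH → S:1 H:1
Element totals:
  C: 10
  H: 13
  F: 1
  O: 1
  S: 1
Molecular formula: C10H13FOS.
Molar mass = 200.271 g/mol.
Mass from S: 1 × 32.06 = 32.060 g/mol.
%S = 32.060 / 200.271 × 100 = 16.01%.

16.01%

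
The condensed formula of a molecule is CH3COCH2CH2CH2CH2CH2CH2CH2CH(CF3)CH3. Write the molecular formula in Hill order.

Atom tally by fragment:
  CH3COCH2 → C:3 H:5 O:1
  CH2 → C:1 H:2
  CH2 → C:1 H:2
  CH2 → C:1 H:2
  CH2 → C:1 H:2
  CH2 → C:1 H:2
  CH2 → C:1 H:2
  CH(CF3) → C:2 H:1 F:3
  CH3 → C:1 H:3
Element totals:
  C: 12
  H: 21
  F: 3
  O: 1

C12H21F3O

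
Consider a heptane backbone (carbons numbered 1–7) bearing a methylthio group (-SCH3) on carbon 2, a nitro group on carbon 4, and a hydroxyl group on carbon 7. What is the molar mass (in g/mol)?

Atom tally by fragment:
  CH3 → C:1 H:3
  CH(SCH3) → C:2 H:4 S:1
  CH2 → C:1 H:2
  CH(NO2) → C:1 H:1 N:1 O:2
  CH2 → C:1 H:2
  CH2 → C:1 H:2
  CH2OH → C:1 H:3 O:1
Element totals:
  C: 8
  H: 17
  N: 1
  O: 3
  S: 1
Molecular formula: C8H17NO3S.
  M = 8(12.011) + 17(1.008) + 14.007 + 3(15.999) + 32.06
    = 96.088 + 17.136 + 14.007 + 47.997 + 32.060 = 207.288

207.29 g/mol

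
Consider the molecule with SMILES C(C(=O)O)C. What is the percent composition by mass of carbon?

48.64%

Atom tally by fragment:
  HOOCCH2 → C:2 H:3 O:2
  CH3 → C:1 H:3
Element totals:
  C: 3
  H: 6
  O: 2
Molecular formula: C3H6O2.
Molar mass = 74.079 g/mol.
Mass from C: 3 × 12.011 = 36.033 g/mol.
%C = 36.033 / 74.079 × 100 = 48.64%.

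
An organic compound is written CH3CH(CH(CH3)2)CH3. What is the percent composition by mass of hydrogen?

16.38%

Atom tally by fragment:
  CH3 → C:1 H:3
  CH(CH(CH3)2) → C:4 H:8
  CH3 → C:1 H:3
Element totals:
  C: 6
  H: 14
Molecular formula: C6H14.
Molar mass = 86.178 g/mol.
Mass from H: 14 × 1.008 = 14.112 g/mol.
%H = 14.112 / 86.178 × 100 = 16.38%.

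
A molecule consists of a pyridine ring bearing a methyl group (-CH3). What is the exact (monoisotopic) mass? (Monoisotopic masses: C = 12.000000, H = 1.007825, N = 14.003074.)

Atom tally by fragment:
  pyridine ring core → C:5 H:5 N:1
  (− 1 ring H displaced by substituents)
  + CH3 → C:1 H:3
Element totals:
  C: 6
  H: 7
  N: 1
Molecular formula: C6H7N.
  M = 6(12.0) + 7(1.007825) + 14.003074
    = 72.000000 + 7.054775 + 14.003074 = 93.057849

93.0578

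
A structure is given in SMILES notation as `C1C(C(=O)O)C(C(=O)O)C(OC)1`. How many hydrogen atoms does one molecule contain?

10

Atom tally by fragment:
  cyclobutane ring core → C:4 H:8
  (− 3 ring H displaced by substituents)
  + COOH → C:1 H:1 O:2
  + COOH → C:1 H:1 O:2
  + OCH3 → C:1 H:3 O:1
Element totals:
  C: 7
  H: 10
  O: 5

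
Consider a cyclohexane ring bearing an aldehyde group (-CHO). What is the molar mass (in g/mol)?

Atom tally by fragment:
  cyclohexane ring core → C:6 H:12
  (− 1 ring H displaced by substituents)
  + CHO → C:1 H:1 O:1
Element totals:
  C: 7
  H: 12
  O: 1
Molecular formula: C7H12O.
  M = 7(12.011) + 12(1.008) + 15.999
    = 84.077 + 12.096 + 15.999 = 112.172

112.17 g/mol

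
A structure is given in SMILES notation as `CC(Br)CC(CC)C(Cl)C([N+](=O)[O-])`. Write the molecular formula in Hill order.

Atom tally by fragment:
  CH3 → C:1 H:3
  CH(Br) → C:1 H:1 Br:1
  CH2 → C:1 H:2
  CH(C2H5) → C:3 H:6
  CH(Cl) → C:1 H:1 Cl:1
  CH2NO2 → C:1 H:2 N:1 O:2
Element totals:
  C: 8
  H: 15
  Br: 1
  Cl: 1
  N: 1
  O: 2

C8H15BrClNO2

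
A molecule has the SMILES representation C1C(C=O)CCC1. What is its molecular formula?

Atom tally by fragment:
  cyclopentane ring core → C:5 H:10
  (− 1 ring H displaced by substituents)
  + CHO → C:1 H:1 O:1
Element totals:
  C: 6
  H: 10
  O: 1

C6H10O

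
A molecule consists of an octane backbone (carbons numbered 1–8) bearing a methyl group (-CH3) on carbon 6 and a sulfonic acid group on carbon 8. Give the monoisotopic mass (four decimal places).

208.1133

Atom tally by fragment:
  CH3 → C:1 H:3
  CH2 → C:1 H:2
  CH2 → C:1 H:2
  CH2 → C:1 H:2
  CH2 → C:1 H:2
  CH(CH3) → C:2 H:4
  CH2 → C:1 H:2
  CH2SO3H → C:1 H:3 S:1 O:3
Element totals:
  C: 9
  H: 20
  O: 3
  S: 1
Molecular formula: C9H20O3S.
  M = 9(12.0) + 20(1.007825) + 3(15.994915) + 31.972071
    = 108.000000 + 20.156500 + 47.984745 + 31.972071 = 208.113316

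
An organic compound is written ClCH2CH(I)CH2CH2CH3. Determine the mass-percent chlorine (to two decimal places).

Element totals:
  C: 5
  H: 10
  Cl: 1
  I: 1
Molecular formula: C5H10ClI.
Molar mass = 232.489 g/mol.
Mass from Cl: 1 × 35.45 = 35.450 g/mol.
%Cl = 35.450 / 232.489 × 100 = 15.25%.

15.25%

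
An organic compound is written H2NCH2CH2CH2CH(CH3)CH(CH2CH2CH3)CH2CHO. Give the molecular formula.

C11H23NO

Atom tally by fragment:
  H2NCH2 → C:1 H:4 N:1
  CH2 → C:1 H:2
  CH2 → C:1 H:2
  CH(CH3) → C:2 H:4
  CH(CH2CH2CH3) → C:4 H:8
  CH2CHO → C:2 H:3 O:1
Element totals:
  C: 11
  H: 23
  N: 1
  O: 1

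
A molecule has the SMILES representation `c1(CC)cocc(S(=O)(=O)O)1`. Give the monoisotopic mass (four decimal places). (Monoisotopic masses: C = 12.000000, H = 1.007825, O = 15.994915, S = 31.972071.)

Atom tally by fragment:
  furan ring core → C:4 H:4 O:1
  (− 2 ring H displaced by substituents)
  + C2H5 → C:2 H:5
  + SO3H → S:1 O:3 H:1
Element totals:
  C: 6
  H: 8
  O: 4
  S: 1
Molecular formula: C6H8O4S.
  M = 6(12.0) + 8(1.007825) + 4(15.994915) + 31.972071
    = 72.000000 + 8.062600 + 63.979660 + 31.972071 = 176.014331

176.0143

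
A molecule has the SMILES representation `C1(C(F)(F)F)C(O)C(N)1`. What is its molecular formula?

Atom tally by fragment:
  cyclopropane ring core → C:3 H:6
  (− 3 ring H displaced by substituents)
  + CF3 → C:1 F:3
  + OH → O:1 H:1
  + NH2 → N:1 H:2
Element totals:
  C: 4
  H: 6
  F: 3
  N: 1
  O: 1

C4H6F3NO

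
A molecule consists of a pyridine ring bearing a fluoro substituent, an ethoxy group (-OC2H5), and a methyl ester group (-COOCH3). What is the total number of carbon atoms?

9

Atom tally by fragment:
  pyridine ring core → C:5 H:5 N:1
  (− 3 ring H displaced by substituents)
  + F → F:1
  + OC2H5 → C:2 H:5 O:1
  + COOCH3 → C:2 H:3 O:2
Element totals:
  C: 9
  H: 10
  F: 1
  N: 1
  O: 3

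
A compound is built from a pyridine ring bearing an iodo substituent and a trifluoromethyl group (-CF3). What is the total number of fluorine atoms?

3

Atom tally by fragment:
  pyridine ring core → C:5 H:5 N:1
  (− 2 ring H displaced by substituents)
  + I → I:1
  + CF3 → C:1 F:3
Element totals:
  C: 6
  H: 3
  F: 3
  I: 1
  N: 1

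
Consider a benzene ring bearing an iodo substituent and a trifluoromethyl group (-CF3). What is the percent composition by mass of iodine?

46.65%

Atom tally by fragment:
  benzene ring core → C:6 H:6
  (− 2 ring H displaced by substituents)
  + I → I:1
  + CF3 → C:1 F:3
Element totals:
  C: 7
  H: 4
  F: 3
  I: 1
Molecular formula: C7H4F3I.
Molar mass = 272.007 g/mol.
Mass from I: 1 × 126.904 = 126.904 g/mol.
%I = 126.904 / 272.007 × 100 = 46.65%.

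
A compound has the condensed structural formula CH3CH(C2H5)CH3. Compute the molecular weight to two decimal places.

72.15 g/mol

Atom tally by fragment:
  CH3 → C:1 H:3
  CH(C2H5) → C:3 H:6
  CH3 → C:1 H:3
Element totals:
  C: 5
  H: 12
Molecular formula: C5H12.
  M = 5(12.011) + 12(1.008)
    = 60.055 + 12.096 = 72.151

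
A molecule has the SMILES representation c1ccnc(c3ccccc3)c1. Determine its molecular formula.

Atom tally by fragment:
  pyridine ring core → C:5 H:5 N:1
  (− 1 ring H displaced by substituents)
  + C6H5 → C:6 H:5
Element totals:
  C: 11
  H: 9
  N: 1

C11H9N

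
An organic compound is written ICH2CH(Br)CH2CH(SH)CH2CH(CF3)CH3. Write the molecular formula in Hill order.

Element totals:
  C: 8
  H: 13
  Br: 1
  F: 3
  I: 1
  S: 1

C8H13BrF3IS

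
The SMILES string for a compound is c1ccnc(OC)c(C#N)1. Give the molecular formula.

Atom tally by fragment:
  pyridine ring core → C:5 H:5 N:1
  (− 2 ring H displaced by substituents)
  + OCH3 → C:1 H:3 O:1
  + CN → C:1 N:1
Element totals:
  C: 7
  H: 6
  N: 2
  O: 1

C7H6N2O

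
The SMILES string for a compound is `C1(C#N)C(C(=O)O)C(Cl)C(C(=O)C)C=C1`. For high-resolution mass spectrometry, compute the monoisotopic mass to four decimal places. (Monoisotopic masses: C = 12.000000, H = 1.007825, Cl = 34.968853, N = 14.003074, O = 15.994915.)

Atom tally by fragment:
  cyclohexene ring core → C:6 H:10
  (− 4 ring H displaced by substituents)
  + CN → C:1 N:1
  + COOH → C:1 H:1 O:2
  + Cl → Cl:1
  + COCH3 → C:2 H:3 O:1
Element totals:
  C: 10
  H: 10
  Cl: 1
  N: 1
  O: 3
Molecular formula: C10H10ClNO3.
  M = 10(12.0) + 10(1.007825) + 34.968853 + 14.003074 + 3(15.994915)
    = 120.000000 + 10.078250 + 34.968853 + 14.003074 + 47.984745 = 227.034922

227.0349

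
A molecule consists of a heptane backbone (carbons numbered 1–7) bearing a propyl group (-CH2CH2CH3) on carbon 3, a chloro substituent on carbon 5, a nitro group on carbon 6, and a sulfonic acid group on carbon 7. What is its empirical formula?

C10H20ClNO5S

Atom tally by fragment:
  CH3 → C:1 H:3
  CH2 → C:1 H:2
  CH(CH2CH2CH3) → C:4 H:8
  CH2 → C:1 H:2
  CH(Cl) → C:1 H:1 Cl:1
  CH(NO2) → C:1 H:1 N:1 O:2
  CH2SO3H → C:1 H:3 S:1 O:3
Element totals:
  C: 10
  H: 20
  Cl: 1
  N: 1
  O: 5
  S: 1
Molecular formula: C10H20ClNO5S.
gcd of subscripts (10, 1, 20, 1, 5, 1) = 1, so the empirical formula equals the molecular formula.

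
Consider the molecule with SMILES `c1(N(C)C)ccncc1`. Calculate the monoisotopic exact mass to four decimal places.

Atom tally by fragment:
  pyridine ring core → C:5 H:5 N:1
  (− 1 ring H displaced by substituents)
  + N(CH3)2 → N:1 C:2 H:6
Element totals:
  C: 7
  H: 10
  N: 2
Molecular formula: C7H10N2.
  M = 7(12.0) + 10(1.007825) + 2(14.003074)
    = 84.000000 + 10.078250 + 28.006148 = 122.084398

122.0844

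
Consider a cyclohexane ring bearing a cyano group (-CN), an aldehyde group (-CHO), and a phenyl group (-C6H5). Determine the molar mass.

213.28 g/mol

Atom tally by fragment:
  cyclohexane ring core → C:6 H:12
  (− 3 ring H displaced by substituents)
  + CN → C:1 N:1
  + CHO → C:1 H:1 O:1
  + C6H5 → C:6 H:5
Element totals:
  C: 14
  H: 15
  N: 1
  O: 1
Molecular formula: C14H15NO.
  M = 14(12.011) + 15(1.008) + 14.007 + 15.999
    = 168.154 + 15.120 + 14.007 + 15.999 = 213.280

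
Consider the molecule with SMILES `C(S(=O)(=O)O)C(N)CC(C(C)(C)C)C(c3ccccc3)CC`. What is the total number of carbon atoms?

Atom tally by fragment:
  HO3SCH2 → C:1 H:3 S:1 O:3
  CH(NH2) → C:1 H:3 N:1
  CH2 → C:1 H:2
  CH(C(CH3)3) → C:5 H:10
  CH(C6H5) → C:7 H:6
  CH2 → C:1 H:2
  CH3 → C:1 H:3
Element totals:
  C: 17
  H: 29
  N: 1
  O: 3
  S: 1

17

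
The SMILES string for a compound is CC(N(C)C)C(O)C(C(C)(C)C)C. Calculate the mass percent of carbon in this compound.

70.53%

Atom tally by fragment:
  CH3 → C:1 H:3
  CH(N(CH3)2) → C:3 H:7 N:1
  CH(OH) → C:1 H:2 O:1
  CH(C(CH3)3) → C:5 H:10
  CH3 → C:1 H:3
Element totals:
  C: 11
  H: 25
  N: 1
  O: 1
Molecular formula: C11H25NO.
Molar mass = 187.327 g/mol.
Mass from C: 11 × 12.011 = 132.121 g/mol.
%C = 132.121 / 187.327 × 100 = 70.53%.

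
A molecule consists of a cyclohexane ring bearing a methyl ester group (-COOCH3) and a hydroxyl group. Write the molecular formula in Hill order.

C8H14O3

Atom tally by fragment:
  cyclohexane ring core → C:6 H:12
  (− 2 ring H displaced by substituents)
  + COOCH3 → C:2 H:3 O:2
  + OH → O:1 H:1
Element totals:
  C: 8
  H: 14
  O: 3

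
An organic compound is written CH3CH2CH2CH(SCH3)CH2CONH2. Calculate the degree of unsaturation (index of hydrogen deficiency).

Element totals:
  C: 7
  H: 15
  N: 1
  O: 1
  S: 1
Molecular formula: C7H15NOS.
DoU = (2C + 2 + N − H − X) / 2 = (2·7 + 2 + 1 − 15 − 0) / 2 = 1.

1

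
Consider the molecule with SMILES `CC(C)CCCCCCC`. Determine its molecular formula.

Atom tally by fragment:
  CH3 → C:1 H:3
  CH(CH3) → C:2 H:4
  CH2 → C:1 H:2
  CH2 → C:1 H:2
  CH2 → C:1 H:2
  CH2 → C:1 H:2
  CH2 → C:1 H:2
  CH2 → C:1 H:2
  CH3 → C:1 H:3
Element totals:
  C: 10
  H: 22

C10H22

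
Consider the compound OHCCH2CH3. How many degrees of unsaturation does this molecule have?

1

Atom tally by fragment:
  OHCCH2 → C:2 H:3 O:1
  CH3 → C:1 H:3
Element totals:
  C: 3
  H: 6
  O: 1
Molecular formula: C3H6O.
DoU = (2C + 2 + N − H − X) / 2 = (2·3 + 2 + 0 − 6 − 0) / 2 = 1.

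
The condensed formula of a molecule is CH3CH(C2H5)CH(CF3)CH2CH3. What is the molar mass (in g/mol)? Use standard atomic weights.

168.20 g/mol

Atom tally by fragment:
  CH3 → C:1 H:3
  CH(C2H5) → C:3 H:6
  CH(CF3) → C:2 H:1 F:3
  CH2 → C:1 H:2
  CH3 → C:1 H:3
Element totals:
  C: 8
  H: 15
  F: 3
Molecular formula: C8H15F3.
  M = 8(12.011) + 15(1.008) + 3(18.998)
    = 96.088 + 15.120 + 56.994 = 168.202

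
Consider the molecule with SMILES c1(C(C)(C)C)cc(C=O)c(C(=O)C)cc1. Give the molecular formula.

C13H16O2

Atom tally by fragment:
  benzene ring core → C:6 H:6
  (− 3 ring H displaced by substituents)
  + C(CH3)3 → C:4 H:9
  + CHO → C:1 H:1 O:1
  + COCH3 → C:2 H:3 O:1
Element totals:
  C: 13
  H: 16
  O: 2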